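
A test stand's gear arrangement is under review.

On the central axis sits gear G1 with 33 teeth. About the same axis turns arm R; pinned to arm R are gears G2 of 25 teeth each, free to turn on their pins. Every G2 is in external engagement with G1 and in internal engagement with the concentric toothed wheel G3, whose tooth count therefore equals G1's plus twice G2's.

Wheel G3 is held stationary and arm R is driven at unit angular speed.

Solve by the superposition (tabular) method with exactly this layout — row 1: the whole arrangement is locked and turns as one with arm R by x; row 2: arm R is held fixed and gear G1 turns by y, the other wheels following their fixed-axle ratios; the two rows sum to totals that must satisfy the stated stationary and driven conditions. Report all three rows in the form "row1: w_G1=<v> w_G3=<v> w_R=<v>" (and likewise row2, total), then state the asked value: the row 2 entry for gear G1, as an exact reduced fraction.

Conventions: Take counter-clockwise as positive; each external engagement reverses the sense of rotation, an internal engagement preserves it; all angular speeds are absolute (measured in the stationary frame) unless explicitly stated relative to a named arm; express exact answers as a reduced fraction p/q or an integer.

class = planetary set [G3 = 33+2·25 = 83; Willis about the carrier]
row 1: whole set turns with the arm by x
row 2 — arm fixed, fixed-axis ratios: sun y, ring −(33/83)·y, arm 0
boundary: total ω_ring = x − (33/83)·y = 0 and total ω_arm = x = 1  ⇒  y = 83/33, x = 1
row 2 ring = −(33/83)·83/33 = -1
totals (row 1 + row 2): sun 1 + 83/33 = 116/33, ring 1 + (-1) = 0, arm 1 + 0 = 1
asked cell (row2, sun) = 83/33

row1: w_G1=1 w_G3=1 w_R=1
row2: w_G1=83/33 w_G3=-1 w_R=0
total: w_G1=116/33 w_G3=0 w_R=1
asked value: 83/33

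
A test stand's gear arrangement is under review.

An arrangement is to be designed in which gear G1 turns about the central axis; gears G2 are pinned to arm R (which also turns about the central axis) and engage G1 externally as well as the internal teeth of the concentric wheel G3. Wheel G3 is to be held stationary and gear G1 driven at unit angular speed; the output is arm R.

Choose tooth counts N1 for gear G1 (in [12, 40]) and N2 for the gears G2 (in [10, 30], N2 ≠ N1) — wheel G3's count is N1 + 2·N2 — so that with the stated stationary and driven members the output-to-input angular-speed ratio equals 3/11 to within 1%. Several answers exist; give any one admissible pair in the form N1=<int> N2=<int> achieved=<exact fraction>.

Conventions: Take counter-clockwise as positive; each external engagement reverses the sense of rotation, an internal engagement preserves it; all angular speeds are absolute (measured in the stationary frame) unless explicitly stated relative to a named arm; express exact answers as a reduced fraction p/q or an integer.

N1=12 N2=10 achieved=3/11

class = planetary set [ratio 3/11 wanted; Willis about the carrier]
Willis with ω_ring = 0: ω_arm/ω_sun = N1/(N1+N3); set equal to 3/11  ⇒  N3/N1 = 1/(3/11) − 1 = 8/3
N3 = N1 + 2·N2  ⇒  N2/N1 = (N3/N1 − 1)/2 = (8/3 − 1)/2 = 5/6
smallest multiple with N1 ≥ 12 and N2 ≥ 10: k = 2  ⇒  N1 = 2·6 = 12, N2 = 2·5 = 10 (N1 ≤ 40, N2 ≤ 30, N2 ≠ N1 ✓), N3 = 12 + 2·10 = 32
check: N1/(N1+N3) with N1 = 12, N3 = 32 gives 3/11; |achieved − target| = 0 ≤ 3/1100 ✓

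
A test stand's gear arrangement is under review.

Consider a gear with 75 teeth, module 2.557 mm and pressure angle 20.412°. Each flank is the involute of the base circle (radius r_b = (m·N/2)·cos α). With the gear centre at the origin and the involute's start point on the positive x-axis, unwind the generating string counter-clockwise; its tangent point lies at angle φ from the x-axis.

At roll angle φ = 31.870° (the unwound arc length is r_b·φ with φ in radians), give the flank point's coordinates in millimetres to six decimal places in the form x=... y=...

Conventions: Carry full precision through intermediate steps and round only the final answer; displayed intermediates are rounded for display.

topology: single-mesh involute geometry — m = 2.557, N = 75
pitch radius r_p = m·N/2 = 2.557·75/2 = 95.887500
base radius r_b = r_p·cos α = 95.887500·cos 20.412° = 89.866625
roll angle φ = 31.870° = 0.55623643 rad
x = r_b·(cos φ + φ·sin φ) = 102.711946
y = r_b·(sin φ − φ·cos φ) = 4.997566

x=102.711946 y=4.997566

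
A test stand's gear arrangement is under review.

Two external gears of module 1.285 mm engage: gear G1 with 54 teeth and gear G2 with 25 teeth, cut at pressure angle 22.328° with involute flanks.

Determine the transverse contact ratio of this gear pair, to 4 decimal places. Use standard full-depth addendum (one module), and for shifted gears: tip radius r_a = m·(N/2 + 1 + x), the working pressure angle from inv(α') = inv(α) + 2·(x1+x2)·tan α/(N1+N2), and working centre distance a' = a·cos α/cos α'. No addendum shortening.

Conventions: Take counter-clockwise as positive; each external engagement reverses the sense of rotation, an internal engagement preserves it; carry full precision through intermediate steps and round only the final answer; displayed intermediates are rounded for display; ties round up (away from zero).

1.5895

topology: single-mesh involute geometry — m = 1.285, 54T/25T pair
base radii: r_b1 = 32.093714, r_b2 = 14.858201
tip radii: r_a1 = 35.980000, r_a2 = 17.347500
no profile shift: α' = α, a' = a
action lengths: √(r_a1²−r_b1²) = 16.265114, √(r_a2²−r_b2²) = 8.953749
base pitch p_b = π·m·cos α = 3.734273
CR = (16.265114 + 8.953749 − 50.757500·sin 22.32800°)/3.734273 = 1.589512
contact ratio ≈ 1.5895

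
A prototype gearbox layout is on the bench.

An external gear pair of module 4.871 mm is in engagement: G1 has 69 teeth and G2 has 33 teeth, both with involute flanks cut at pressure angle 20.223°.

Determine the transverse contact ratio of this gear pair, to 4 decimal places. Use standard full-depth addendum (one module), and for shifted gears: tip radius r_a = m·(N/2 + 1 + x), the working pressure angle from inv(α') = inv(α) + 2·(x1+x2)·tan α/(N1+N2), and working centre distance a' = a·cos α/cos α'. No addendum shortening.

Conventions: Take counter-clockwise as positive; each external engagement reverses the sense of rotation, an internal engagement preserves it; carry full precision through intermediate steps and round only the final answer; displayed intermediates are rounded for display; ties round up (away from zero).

1.7284

topology: single-mesh involute geometry — m = 4.871, 69T/33T pair
base radii: r_b1 = 157.689977, r_b2 = 75.416945
tip radii: r_a1 = 172.920500, r_a2 = 85.242500
no profile shift: α' = α, a' = a
action lengths: √(r_a1²−r_b1²) = 70.960345, √(r_a2²−r_b2²) = 39.731199
base pitch p_b = π·m·cos α = 14.359353
CR = (70.960345 + 39.731199 − 248.421000·sin 20.22300°)/14.359353 = 1.728395
contact ratio ≈ 1.7284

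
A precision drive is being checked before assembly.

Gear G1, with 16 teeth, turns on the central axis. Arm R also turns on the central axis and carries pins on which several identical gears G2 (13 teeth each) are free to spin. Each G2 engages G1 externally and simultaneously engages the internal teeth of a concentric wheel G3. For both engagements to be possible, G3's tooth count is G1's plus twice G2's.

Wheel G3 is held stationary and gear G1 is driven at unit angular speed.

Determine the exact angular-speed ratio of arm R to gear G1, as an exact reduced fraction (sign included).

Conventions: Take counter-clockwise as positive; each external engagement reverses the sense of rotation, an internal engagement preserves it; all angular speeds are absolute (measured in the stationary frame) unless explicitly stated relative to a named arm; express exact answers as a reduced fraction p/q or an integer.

8/29

class = planetary set [G3 = 16+2·13 = 42; Willis about the carrier]
ring teeth: 16 + 2·13 = 42
16(ω_sun−ω_arm) = −42(ω_ring−ω_arm),  ω_ring = 0, ω_sun = 1
16(1−ω_arm) = −42(0−ω_arm)  ⇒  58·ω_arm = 16  ⇒  ω_arm = 8/29
ω_out/ω_in = 8/29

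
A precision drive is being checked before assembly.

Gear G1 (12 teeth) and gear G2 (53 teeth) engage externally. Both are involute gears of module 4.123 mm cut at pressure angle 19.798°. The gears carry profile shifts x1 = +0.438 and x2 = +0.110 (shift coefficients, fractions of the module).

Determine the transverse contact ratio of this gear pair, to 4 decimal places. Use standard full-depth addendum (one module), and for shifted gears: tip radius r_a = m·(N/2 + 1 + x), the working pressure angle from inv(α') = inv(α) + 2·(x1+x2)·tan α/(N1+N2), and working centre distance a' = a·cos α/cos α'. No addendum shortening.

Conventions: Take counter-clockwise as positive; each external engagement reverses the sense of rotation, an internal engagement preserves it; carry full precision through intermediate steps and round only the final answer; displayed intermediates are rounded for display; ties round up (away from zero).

1.4370

class = single-mesh tooth geometry [involute pair 12T × 53T, m = 4.123]
base radii: r_b1 = 23.275801, r_b2 = 102.801454
tip radii: r_a1 = 30.666874, r_a2 = 113.836030
inv(α') = inv(19.798°) + 2·(+0.438+0.110)·tan α/(12+53) = 0.02051230  ⇒  α' = 22.15965°
a' = a·cos α / cos α' = 133.9975·cos 19.798°/cos 22.15965° = 136.132485
action lengths: √(r_a1²−r_b1²) = 19.967330, √(r_a2²−r_b2²) = 48.892768
base pitch p_b = π·m·cos α = 12.187181
CR = (19.967330 + 48.892768 − 136.132485·sin 22.15965°)/12.187181 = 1.436958
contact ratio ≈ 1.4370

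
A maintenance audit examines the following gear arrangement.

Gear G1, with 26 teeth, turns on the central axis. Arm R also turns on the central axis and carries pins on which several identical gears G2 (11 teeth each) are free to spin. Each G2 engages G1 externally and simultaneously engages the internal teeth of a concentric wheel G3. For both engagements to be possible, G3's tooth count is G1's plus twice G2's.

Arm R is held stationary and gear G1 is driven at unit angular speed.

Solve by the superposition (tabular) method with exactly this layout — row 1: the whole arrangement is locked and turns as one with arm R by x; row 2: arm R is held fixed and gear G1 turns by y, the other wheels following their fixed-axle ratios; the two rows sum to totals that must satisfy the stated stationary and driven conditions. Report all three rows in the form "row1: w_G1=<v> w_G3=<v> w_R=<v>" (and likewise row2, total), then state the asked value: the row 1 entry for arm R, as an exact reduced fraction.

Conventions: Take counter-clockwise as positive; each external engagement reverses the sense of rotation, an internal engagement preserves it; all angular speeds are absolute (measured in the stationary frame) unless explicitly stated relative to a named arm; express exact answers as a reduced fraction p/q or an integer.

row1: w_G1=0 w_G3=0 w_R=0
row2: w_G1=1 w_G3=-13/24 w_R=0
total: w_G1=1 w_G3=-13/24 w_R=0
asked value: 0

planetary set (26T centre, 11T on arm, 48T internal) — Willis relation
row 1 (train locked, turned with arm): all members turn x
row 2 (arm held, sun turns y): ω_ring = −(26/48)·y, ω_arm = 0
boundary: total ω_arm = x = 0 and total ω_sun = x + y = 1  ⇒  y = 1, x = 0
row 2 ring = −(26/48)·1 = -13/24
totals (row 1 + row 2): sun 0 + 1 = 1, ring 0 + (-13/24) = -13/24, arm 0 + 0 = 0
asked cell (row1, arm) = 0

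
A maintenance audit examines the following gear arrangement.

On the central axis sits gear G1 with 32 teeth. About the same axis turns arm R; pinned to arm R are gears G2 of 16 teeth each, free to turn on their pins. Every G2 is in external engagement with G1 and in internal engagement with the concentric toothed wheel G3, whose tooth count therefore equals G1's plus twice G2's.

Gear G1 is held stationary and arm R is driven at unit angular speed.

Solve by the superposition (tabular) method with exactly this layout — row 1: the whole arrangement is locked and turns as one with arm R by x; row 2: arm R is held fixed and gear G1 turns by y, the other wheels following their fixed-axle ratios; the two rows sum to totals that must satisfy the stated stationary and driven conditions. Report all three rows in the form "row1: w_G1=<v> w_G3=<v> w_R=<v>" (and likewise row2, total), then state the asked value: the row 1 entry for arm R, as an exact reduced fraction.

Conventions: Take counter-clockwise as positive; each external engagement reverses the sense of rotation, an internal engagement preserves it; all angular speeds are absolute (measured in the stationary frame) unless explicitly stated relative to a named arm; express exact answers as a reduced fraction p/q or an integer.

row1: w_G1=1 w_G3=1 w_R=1
row2: w_G1=-1 w_G3=1/2 w_R=0
total: w_G1=0 w_G3=3/2 w_R=1
asked value: 1

recognized (axles ride arm R): planetary set, 32/16/64 teeth
row 1: whole set turns with the arm by x
superposition row 2 [arm held]: sun y, ring −(32/64)·y, arm 0
boundary: total ω_sun = x + y = 0 and total ω_arm = x = 1  ⇒  y = -1, x = 1
row 2 ring = −(32/64)·(-1) = 1/2
totals (row 1 + row 2): sun 1 + (-1) = 0, ring 1 + 1/2 = 3/2, arm 1 + 0 = 1
asked cell (row1, arm) = 1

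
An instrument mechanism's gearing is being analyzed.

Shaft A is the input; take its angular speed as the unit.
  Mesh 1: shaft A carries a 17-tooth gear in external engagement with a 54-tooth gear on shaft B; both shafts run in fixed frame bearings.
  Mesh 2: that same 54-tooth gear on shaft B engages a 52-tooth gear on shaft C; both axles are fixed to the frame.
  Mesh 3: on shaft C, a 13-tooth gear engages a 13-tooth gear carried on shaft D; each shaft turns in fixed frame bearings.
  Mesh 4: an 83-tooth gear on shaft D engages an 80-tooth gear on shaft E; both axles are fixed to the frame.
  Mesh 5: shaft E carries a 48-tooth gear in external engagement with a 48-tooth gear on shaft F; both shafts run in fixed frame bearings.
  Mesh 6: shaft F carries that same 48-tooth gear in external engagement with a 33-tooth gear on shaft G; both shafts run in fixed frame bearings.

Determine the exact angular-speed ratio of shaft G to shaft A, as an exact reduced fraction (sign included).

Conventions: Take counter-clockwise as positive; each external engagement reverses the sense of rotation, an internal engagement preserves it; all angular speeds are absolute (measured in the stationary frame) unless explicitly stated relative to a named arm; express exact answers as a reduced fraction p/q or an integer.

1411/2860

class = fixed-axis compound train [6 meshes; 6 ratios multiply, 6 sense flips]
mesh 1 [17T→54T]: running ratio 17/54, sense −
mesh 2 [54T→52T]: running ratio 17/52, sense +
mesh 3 [13T→13T]: running ratio 17/52, sense −
mesh 4 [83T→80T]: running ratio 1411/4160, sense +
mesh 5 [48T→48T]: running ratio 1411/4160, sense −
mesh 6 [48T→33T]: running ratio 1411/2860, sense +
ω_out/ω_in = 1411/2860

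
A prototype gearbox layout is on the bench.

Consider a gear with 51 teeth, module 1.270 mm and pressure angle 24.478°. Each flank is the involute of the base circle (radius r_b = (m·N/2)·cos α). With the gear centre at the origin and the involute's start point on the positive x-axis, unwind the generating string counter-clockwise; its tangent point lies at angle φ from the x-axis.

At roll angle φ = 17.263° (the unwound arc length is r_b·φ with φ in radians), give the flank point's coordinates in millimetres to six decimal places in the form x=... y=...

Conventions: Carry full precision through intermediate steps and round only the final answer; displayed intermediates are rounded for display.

topology: single-mesh involute geometry — m = 1.270, N = 51
pitch radius r_p = m·N/2 = 1.270·51/2 = 32.385000
base radius r_b = r_p·cos α = 32.385000·cos 24.478° = 29.474250
roll angle φ = 17.263° = 0.30129619 rad
x = r_b·(cos φ + φ·sin φ) = 30.781869
y = r_b·(sin φ − φ·cos φ) = 0.266290

x=30.781869 y=0.266290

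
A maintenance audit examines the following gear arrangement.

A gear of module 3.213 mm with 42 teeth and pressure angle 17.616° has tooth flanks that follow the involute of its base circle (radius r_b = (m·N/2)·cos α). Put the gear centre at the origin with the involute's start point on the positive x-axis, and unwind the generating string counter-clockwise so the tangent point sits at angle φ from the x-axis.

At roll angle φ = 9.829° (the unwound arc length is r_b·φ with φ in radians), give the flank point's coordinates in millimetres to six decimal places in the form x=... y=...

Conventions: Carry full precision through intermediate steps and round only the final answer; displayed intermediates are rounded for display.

x=65.248253 y=0.107903

single-mesh involute tooth geometry (42T wheel at module 3.213)
pitch radius r_p = m·N/2 = 3.213·42/2 = 67.473000
base radius r_b = r_p·cos α = 67.473000·cos 17.616° = 64.308934
roll angle φ = 9.829° = 0.17154841 rad
x = r_b·(cos φ + φ·sin φ) = 65.248253
y = r_b·(sin φ − φ·cos φ) = 0.107903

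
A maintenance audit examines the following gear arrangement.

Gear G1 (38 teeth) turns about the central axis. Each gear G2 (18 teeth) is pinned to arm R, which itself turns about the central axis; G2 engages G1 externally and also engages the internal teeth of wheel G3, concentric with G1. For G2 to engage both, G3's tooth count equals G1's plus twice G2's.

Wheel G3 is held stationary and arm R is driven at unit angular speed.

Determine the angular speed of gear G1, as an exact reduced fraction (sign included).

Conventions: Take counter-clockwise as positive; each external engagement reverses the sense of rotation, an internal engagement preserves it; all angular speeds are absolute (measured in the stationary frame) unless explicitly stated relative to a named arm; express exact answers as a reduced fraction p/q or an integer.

56/19

planetary set (38T centre, 18T on arm, 74T internal) — Willis relation
ring teeth: 38 + 2·18 = 74
38(ω_sun−ω_arm) = −74(ω_ring−ω_arm),  ω_ring = 0, ω_arm = 1
ω_sun = 1 − (74/38)(0−1) = 56/19
exact speed ratio = 56/19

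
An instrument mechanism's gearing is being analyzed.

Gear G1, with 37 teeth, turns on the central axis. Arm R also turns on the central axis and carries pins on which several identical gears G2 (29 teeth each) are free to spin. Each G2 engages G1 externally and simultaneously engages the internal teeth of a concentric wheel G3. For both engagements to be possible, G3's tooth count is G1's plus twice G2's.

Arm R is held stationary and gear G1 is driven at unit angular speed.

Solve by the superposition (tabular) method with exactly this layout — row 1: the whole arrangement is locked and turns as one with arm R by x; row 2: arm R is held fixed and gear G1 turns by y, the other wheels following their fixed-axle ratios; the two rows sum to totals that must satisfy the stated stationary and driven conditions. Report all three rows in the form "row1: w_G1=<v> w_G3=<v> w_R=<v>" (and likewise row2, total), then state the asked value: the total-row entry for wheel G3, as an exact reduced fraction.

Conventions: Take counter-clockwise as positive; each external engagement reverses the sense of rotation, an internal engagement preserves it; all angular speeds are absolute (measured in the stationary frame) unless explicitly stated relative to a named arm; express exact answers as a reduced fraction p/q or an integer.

row1: w_G1=0 w_G3=0 w_R=0
row2: w_G1=1 w_G3=-37/95 w_R=0
total: w_G1=1 w_G3=-37/95 w_R=0
asked value: -37/95

class = planetary set [G3 = 37+2·29 = 95; Willis about the carrier]
row 1: whole set turns with the arm by x
superposition row 2 [arm held]: sun y, ring −(37/95)·y, arm 0
boundary: total ω_arm = x = 0 and total ω_sun = x + y = 1  ⇒  y = 1, x = 0
row 2 ring = −(37/95)·1 = -37/95
totals (row 1 + row 2): sun 0 + 1 = 1, ring 0 + (-37/95) = -37/95, arm 0 + 0 = 0
asked cell (total, ring) = -37/95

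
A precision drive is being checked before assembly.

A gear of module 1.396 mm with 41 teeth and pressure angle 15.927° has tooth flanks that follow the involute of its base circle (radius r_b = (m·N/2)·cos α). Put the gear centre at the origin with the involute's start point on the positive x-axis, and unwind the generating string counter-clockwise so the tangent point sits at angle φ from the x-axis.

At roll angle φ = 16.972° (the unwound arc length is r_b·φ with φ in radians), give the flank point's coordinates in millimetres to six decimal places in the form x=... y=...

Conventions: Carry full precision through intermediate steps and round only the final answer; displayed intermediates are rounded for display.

x=28.700401 y=0.236338

topology: single-mesh involute geometry — m = 1.396, N = 41
pitch radius r_p = m·N/2 = 1.396·41/2 = 28.618000
base radius r_b = r_p·cos α = 28.618000·cos 15.927° = 27.519415
roll angle φ = 16.972° = 0.29621728 rad
x = r_b·(cos φ + φ·sin φ) = 28.700401
y = r_b·(sin φ − φ·cos φ) = 0.236338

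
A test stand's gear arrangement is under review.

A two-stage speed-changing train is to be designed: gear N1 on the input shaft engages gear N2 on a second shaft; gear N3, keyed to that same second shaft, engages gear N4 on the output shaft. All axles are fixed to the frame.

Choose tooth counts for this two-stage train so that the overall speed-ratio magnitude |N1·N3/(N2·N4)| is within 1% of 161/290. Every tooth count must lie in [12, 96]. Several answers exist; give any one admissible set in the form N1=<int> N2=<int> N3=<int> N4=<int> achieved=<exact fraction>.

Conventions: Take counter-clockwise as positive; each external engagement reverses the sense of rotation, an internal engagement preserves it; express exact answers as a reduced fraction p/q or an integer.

N1=14 N2=20 N3=23 N4=29 achieved=161/290

topology: fixed-axis compound train — 2 stages, target 161/290
target = 161/290 in lowest terms: an exact hit needs N1·N3 = k·161 and N2·N4 = k·290 for one integer k, every count in [12, 96]; additionally prefer no 1:1 stage (N1 ≠ N2, N3 ≠ N4)
k = 1: no 1:1-free in-range split of k·161 and k·290 into factor pairs; take k = 2
k = 2: N1·N3 = 322 = 14·23, N2·N4 = 580 = 20·29
achieved = 14·23/(20·29) = 161/290; |achieved − target| = 0 ≤ 161/29000 ✓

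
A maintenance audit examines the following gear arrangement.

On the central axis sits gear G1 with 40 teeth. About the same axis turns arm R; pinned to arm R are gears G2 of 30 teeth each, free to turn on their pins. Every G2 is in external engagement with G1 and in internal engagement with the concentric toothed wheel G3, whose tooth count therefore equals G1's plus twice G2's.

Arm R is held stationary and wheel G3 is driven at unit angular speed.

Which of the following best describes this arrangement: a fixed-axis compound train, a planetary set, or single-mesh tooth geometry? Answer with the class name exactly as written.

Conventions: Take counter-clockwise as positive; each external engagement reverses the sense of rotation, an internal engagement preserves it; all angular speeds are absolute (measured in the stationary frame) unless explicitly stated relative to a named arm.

planetary set (40T centre, 30T on arm, 100T internal) — Willis relation
classification: planetary set

planetary set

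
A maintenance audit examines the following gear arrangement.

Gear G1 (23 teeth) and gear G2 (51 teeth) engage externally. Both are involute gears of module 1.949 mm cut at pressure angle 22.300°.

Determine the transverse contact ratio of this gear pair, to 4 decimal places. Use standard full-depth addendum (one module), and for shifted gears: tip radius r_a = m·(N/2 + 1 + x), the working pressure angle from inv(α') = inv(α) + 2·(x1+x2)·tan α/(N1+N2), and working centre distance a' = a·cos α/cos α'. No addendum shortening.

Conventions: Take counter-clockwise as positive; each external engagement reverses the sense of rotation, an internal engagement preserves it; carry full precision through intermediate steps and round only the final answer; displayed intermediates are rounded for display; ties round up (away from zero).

1.5786

class = single-mesh tooth geometry [involute pair 23T × 51T, m = 1.949]
base radii: r_b1 = 20.737188, r_b2 = 45.982460
tip radii: r_a1 = 24.362500, r_a2 = 51.648500
no profile shift: α' = α, a' = a
action lengths: √(r_a1²−r_b1²) = 12.786729, √(r_a2²−r_b2²) = 23.519798
base pitch p_b = π·m·cos α = 5.665026
CR = (12.786729 + 23.519798 − 72.113000·sin 22.30000°)/5.665026 = 1.578599
contact ratio ≈ 1.5786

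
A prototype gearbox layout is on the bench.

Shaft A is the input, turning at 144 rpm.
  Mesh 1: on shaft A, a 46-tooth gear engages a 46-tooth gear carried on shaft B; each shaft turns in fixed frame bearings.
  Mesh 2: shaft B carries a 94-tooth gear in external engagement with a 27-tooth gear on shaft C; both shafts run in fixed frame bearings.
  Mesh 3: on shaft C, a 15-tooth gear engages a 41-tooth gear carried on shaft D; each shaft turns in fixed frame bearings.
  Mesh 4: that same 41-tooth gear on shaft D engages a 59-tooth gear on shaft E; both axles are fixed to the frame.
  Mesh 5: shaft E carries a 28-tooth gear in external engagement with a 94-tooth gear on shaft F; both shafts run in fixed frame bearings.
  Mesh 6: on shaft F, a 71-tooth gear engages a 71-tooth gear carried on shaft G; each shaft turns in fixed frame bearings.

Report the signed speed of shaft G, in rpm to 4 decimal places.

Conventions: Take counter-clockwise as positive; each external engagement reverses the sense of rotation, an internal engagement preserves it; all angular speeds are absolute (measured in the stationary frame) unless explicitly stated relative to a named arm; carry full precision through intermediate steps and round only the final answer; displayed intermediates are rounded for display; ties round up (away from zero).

+37.9661 rpm

topology: fixed-axis compound train — 6 meshes, A→G
mesh 1 [46T→46T]: ω = 144.0000×46/46 = 144.0000 rpm, sense flips to −
mesh 2 [94T→27T]: ω = 144.0000×94/27 = 501.3333 rpm, sense flips to +
mesh 3 [15T→41T]: ω = 501.3333×15/41 = 183.4146 rpm, sense flips to −
mesh 4 [41T→59T]: ω = 183.4146×41/59 = 127.4576 rpm, sense flips to +
mesh 5 [28T→94T]: ω = 127.4576×28/94 = 37.9661 rpm, sense flips to −
mesh 6 [71T→71T]: ω = 37.9661×71/71 = 37.9661 rpm, sense flips to +
signed output speed = +37.9661 rpm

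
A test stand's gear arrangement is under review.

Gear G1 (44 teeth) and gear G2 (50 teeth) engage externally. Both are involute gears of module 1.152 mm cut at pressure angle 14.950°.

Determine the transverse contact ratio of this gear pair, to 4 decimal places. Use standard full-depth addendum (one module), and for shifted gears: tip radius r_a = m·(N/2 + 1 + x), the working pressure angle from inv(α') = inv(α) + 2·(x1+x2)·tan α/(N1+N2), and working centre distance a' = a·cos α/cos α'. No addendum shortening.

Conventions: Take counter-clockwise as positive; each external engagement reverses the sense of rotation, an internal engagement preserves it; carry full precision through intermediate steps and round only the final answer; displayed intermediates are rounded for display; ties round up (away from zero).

class = single-mesh tooth geometry [involute pair 44T × 50T, m = 1.152]
base radii: r_b1 = 24.486139, r_b2 = 27.825158
tip radii: r_a1 = 26.496000, r_a2 = 29.952000
no profile shift: α' = α, a' = a
action lengths: √(r_a1²−r_b1²) = 10.122599, √(r_a2²−r_b2²) = 11.085255
base pitch p_b = π·m·cos α = 3.496612
CR = (10.122599 + 11.085255 − 54.144000·sin 14.95000°)/3.496612 = 2.070576
contact ratio ≈ 2.0706

2.0706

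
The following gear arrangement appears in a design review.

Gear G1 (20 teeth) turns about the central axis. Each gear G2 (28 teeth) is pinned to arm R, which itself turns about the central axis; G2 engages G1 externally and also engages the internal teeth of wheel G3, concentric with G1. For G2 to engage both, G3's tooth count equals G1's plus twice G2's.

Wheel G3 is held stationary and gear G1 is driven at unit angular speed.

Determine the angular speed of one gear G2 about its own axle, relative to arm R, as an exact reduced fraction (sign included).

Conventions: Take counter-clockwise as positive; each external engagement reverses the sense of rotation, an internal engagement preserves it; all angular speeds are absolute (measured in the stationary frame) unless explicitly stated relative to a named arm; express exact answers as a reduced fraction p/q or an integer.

topology: planetary set — G1 20T / G2 28T / G3 76T, arm = carrier (Willis)
ring teeth: 20 + 2·28 = 76
20(ω_sun−ω_arm) = −76(ω_ring−ω_arm),  ω_ring = 0, ω_sun = 1
20(1−ω_arm) = −76(0−ω_arm)  ⇒  96·ω_arm = 20  ⇒  ω_arm = 5/24
sun–planet mesh: 20·(1−5/24) = −28·(ω_p−ω_arm)  ⇒  ω_p−ω_arm = -95/168
exact speed ratio = -95/168

-95/168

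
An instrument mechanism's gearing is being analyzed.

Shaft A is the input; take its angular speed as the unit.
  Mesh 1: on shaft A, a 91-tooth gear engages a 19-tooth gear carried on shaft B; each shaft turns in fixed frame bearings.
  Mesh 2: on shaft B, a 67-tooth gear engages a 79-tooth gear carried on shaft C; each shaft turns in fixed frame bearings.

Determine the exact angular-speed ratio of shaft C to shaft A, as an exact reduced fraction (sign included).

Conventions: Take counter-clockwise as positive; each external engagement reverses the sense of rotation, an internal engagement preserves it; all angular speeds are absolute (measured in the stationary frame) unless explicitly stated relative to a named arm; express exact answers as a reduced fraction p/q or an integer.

class = fixed-axis compound train [2 meshes; 2 ratios multiply, 2 sense flips]
mesh 1 [91T→19T]: running ratio 91/19, sense −
mesh 2 [67T→79T]: running ratio 6097/1501, sense +
ω_out/ω_in = 6097/1501

6097/1501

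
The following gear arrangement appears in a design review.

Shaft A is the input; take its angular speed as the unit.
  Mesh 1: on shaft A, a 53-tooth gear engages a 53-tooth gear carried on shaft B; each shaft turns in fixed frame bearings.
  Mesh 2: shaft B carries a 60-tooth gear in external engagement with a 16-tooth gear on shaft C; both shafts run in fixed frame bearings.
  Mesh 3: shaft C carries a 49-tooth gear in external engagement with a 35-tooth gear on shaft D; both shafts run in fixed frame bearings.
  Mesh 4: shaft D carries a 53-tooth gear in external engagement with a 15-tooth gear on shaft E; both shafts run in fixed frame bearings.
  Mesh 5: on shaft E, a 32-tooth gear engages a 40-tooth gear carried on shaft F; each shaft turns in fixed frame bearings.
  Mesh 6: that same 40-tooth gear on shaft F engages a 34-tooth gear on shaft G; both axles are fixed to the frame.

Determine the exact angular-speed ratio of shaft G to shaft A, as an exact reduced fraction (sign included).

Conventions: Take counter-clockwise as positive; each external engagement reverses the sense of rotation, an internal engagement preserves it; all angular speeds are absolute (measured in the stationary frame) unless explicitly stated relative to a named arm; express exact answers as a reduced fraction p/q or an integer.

class = fixed-axis compound train [6 meshes; 6 ratios multiply, 6 sense flips]
mesh 1 [53T→53T]: running ratio 1, sense −
mesh 2 [60T→16T]: running ratio 15/4, sense +
mesh 3 [49T→35T]: running ratio 21/4, sense −
mesh 4 [53T→15T]: running ratio 371/20, sense +
mesh 5 [32T→40T]: running ratio 371/25, sense −
mesh 6 [40T→34T]: running ratio 1484/85, sense +
ω_out/ω_in = 1484/85

1484/85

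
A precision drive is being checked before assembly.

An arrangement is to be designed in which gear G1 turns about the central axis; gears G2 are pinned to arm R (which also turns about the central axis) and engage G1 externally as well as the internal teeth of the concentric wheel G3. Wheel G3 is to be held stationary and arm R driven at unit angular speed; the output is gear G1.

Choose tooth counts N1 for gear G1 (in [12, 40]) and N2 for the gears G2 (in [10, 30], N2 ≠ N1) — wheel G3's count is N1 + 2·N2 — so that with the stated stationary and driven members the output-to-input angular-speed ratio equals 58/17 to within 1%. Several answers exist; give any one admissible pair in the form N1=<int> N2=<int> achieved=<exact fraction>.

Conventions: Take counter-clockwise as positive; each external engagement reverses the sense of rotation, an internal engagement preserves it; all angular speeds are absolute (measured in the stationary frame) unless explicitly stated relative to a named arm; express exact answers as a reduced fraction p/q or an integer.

class = planetary set [ratio 58/17 wanted; Willis about the carrier]
Willis with ω_ring = 0: ω_sun/ω_arm = (N1+N3)/N1; set equal to 58/17  ⇒  N3/N1 = 58/17 − 1 = 41/17
N3 = N1 + 2·N2  ⇒  N2/N1 = (N3/N1 − 1)/2 = (41/17 − 1)/2 = 12/17
smallest multiple with N1 ≥ 12 and N2 ≥ 10: k = 1  ⇒  N1 = 1·17 = 17, N2 = 1·12 = 12 (N1 ≤ 40, N2 ≤ 30, N2 ≠ N1 ✓), N3 = 17 + 2·12 = 41
check: (N1+N3)/N1 with N1 = 17, N3 = 41 gives 58/17; |achieved − target| = 0 ≤ 29/850 ✓

N1=17 N2=12 achieved=58/17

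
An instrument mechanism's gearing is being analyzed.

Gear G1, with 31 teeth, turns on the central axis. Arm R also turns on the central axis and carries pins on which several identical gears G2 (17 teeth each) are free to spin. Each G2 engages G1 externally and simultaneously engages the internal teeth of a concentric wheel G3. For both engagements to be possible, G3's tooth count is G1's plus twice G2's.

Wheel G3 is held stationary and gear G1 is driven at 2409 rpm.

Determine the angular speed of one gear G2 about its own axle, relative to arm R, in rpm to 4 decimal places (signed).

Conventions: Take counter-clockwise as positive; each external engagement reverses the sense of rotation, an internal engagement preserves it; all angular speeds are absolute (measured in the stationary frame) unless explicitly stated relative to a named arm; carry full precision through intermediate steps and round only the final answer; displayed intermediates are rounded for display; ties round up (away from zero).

topology: planetary set — G1 31T / G2 17T / G3 65T, arm = carrier (Willis)
normalise by the input: solve with ω_sun = 1, then scale by 2409 rpm
ring teeth: 31 + 2·17 = 65
31(ω_sun−ω_arm) = −65(ω_ring−ω_arm),  ω_ring = 0, ω_sun = 1
31(1−ω_arm) = −65(0−ω_arm)  ⇒  96·ω_arm = 31  ⇒  ω_arm = 31/96
sun–planet mesh: 31·(1−31/96) = −17·(ω_p−ω_arm)  ⇒  ω_p−ω_arm = -2015/1632
scale: ω_p−ω_arm = -2015/1632 × 2409 rpm = -2974.3474 rpm

-2974.3474 rpm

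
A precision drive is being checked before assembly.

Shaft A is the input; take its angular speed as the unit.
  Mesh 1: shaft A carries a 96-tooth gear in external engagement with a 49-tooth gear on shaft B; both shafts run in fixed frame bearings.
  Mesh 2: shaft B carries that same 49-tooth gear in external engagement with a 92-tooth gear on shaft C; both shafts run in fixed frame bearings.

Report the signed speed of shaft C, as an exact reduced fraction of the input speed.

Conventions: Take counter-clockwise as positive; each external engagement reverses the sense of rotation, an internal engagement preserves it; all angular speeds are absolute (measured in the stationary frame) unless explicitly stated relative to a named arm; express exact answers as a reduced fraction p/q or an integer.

24/23

2-mesh fixed-axis compound train (all bearings frame-fixed)
mesh 1 [96T→49T]: |ω|/ω_in = 1×96/49 = 96/49, sense flips to −
mesh 2 [49T→92T]: |ω|/ω_in = (96/49)×49/92 = 24/23, sense flips to +
signed output speed (× input speed) = 24/23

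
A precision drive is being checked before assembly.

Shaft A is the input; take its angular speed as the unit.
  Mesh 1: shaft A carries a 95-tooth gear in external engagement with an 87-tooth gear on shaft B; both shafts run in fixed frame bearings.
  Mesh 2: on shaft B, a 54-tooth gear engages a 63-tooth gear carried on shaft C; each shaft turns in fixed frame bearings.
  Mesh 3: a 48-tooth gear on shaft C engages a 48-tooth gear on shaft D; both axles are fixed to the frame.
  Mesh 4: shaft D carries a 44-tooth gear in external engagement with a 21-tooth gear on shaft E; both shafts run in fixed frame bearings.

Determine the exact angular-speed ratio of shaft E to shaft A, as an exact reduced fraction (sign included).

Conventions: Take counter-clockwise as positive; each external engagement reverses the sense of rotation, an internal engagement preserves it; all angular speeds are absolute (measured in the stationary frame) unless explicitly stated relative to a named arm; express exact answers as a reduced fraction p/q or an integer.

8360/4263

class = fixed-axis compound train [4 meshes; 4 ratios multiply, 4 sense flips]
mesh 1 [95T→87T]: running ratio 95/87, sense −
mesh 2 [54T→63T]: running ratio 190/203, sense +
mesh 3 [48T→48T]: running ratio 190/203, sense −
mesh 4 [44T→21T]: running ratio 8360/4263, sense +
ω_out/ω_in = 8360/4263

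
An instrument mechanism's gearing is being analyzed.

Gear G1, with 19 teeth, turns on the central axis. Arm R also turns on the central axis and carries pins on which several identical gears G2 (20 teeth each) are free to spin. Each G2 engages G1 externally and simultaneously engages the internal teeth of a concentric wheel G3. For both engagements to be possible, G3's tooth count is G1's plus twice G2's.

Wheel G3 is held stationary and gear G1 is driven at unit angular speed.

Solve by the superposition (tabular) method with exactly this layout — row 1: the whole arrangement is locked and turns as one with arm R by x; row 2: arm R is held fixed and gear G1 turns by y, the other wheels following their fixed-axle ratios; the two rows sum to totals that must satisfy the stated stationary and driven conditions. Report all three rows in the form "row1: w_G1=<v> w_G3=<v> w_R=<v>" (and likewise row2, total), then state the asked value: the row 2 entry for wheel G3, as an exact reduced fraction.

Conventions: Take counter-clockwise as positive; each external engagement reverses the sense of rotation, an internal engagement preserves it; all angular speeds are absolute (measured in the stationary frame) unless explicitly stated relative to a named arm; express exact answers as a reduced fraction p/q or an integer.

planetary set (19T centre, 20T on arm, 59T internal) — Willis relation
row 1 — lock + rotate with arm: ω_sun = ω_ring = ω_arm = x
superposition row 2 [arm held]: sun y, ring −(19/59)·y, arm 0
boundary: total ω_ring = x − (19/59)·y = 0 and total ω_sun = x + y = 1  ⇒  y = 59/78, x = 19/78
row 2 ring = −(19/59)·59/78 = -19/78
totals (row 1 + row 2): sun 19/78 + 59/78 = 1, ring 19/78 + (-19/78) = 0, arm 19/78 + 0 = 19/78
asked cell (row2, ring) = -19/78

row1: w_G1=19/78 w_G3=19/78 w_R=19/78
row2: w_G1=59/78 w_G3=-19/78 w_R=0
total: w_G1=1 w_G3=0 w_R=19/78
asked value: -19/78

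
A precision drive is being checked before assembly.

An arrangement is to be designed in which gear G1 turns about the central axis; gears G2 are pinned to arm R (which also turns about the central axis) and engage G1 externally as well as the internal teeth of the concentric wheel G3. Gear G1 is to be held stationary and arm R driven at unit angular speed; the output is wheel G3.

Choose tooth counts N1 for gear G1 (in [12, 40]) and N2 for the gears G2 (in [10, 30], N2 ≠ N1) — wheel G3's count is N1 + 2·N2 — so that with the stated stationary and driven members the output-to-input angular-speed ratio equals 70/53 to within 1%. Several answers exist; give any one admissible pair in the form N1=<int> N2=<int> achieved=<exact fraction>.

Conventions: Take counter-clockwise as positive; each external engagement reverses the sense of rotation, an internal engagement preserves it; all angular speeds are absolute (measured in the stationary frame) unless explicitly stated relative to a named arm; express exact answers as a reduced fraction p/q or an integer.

planetary set to be sized for 70/53 (Willis relation)
Willis with ω_sun = 0: ω_ring/ω_arm = (N1+N3)/N3; set equal to 70/53  ⇒  N3/N1 = 1/(70/53 − 1) = 53/17
N3 = N1 + 2·N2  ⇒  N2/N1 = (N3/N1 − 1)/2 = (53/17 − 1)/2 = 18/17
smallest multiple with N1 ≥ 12 and N2 ≥ 10: k = 1  ⇒  N1 = 1·17 = 17, N2 = 1·18 = 18 (N1 ≤ 40, N2 ≤ 30, N2 ≠ N1 ✓), N3 = 17 + 2·18 = 53
check: (N1+N3)/N3 with N1 = 17, N3 = 53 gives 70/53; |achieved − target| = 0 ≤ 7/530 ✓

N1=17 N2=18 achieved=70/53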